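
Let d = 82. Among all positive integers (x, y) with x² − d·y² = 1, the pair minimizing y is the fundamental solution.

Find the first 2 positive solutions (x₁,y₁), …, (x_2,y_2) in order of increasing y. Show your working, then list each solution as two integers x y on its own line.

163 18
53137 5868

√82 = [9; 18, …], period ℓ=1 (odd) → k=1
i=0: a=9 ⇒ p=9, q=1
i=1: a=18 ⇒ p=163, q=18
→ (163, 18).  Check: 163²=26569, 82·18²=26568, difference 1.
k=2:  x_2 = 163·163+82·18·18 = 53137,  y_2 = 163·18+18·163 = 5868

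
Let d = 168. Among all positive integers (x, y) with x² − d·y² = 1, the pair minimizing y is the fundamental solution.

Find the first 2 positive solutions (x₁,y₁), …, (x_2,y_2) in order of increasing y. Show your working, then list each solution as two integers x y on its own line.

√168 → a₀=12, period (1,24); ℓ=2 even so k=1
i=0: a=12 ⇒ p=12, q=1
i=1: a=1 ⇒ p=13, q=1
fundamental: x₁=13, y₁=1  (since 169 − 168·1 = 1)
(x_2, y_2) = (13·13 + 168·1·1, 13·1 + 1·13) = (337, 26)

13 1
337 26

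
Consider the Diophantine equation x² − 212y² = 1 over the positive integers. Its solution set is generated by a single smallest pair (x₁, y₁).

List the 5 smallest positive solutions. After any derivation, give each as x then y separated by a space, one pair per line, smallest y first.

√212 = [14; 1,1,3,1,1,…,1,1,28, …], period ℓ=14 (even) → k=13
i=0: a=14 ⇒ p=14, q=1
i=1: a=1 ⇒ p=15, q=1
…
i=3: a=3 ⇒ p=102, q=7
…
i=5: a=1 ⇒ p=233, q=16
i=6: a=1 ⇒ p=364, q=25
…
i=8: a=1 ⇒ p=2781, q=191
i=9: a=1 ⇒ p=5198, q=357
…
i=11: a=3 ⇒ p=29135, q=2001
i=12: a=1 ⇒ p=37114, q=2549
i=13: a=1 ⇒ p=66249, q=4550
(x₁, y₁) = (66249, 4550);  66249² − 212·4550² = 1 ✓
k=2:  x_2 = 66249·66249+212·4550·4550 = 8777860001,  y_2 = 66249·4550+4550·66249 = 602865900
k=3:  x_3 = 66249·8777860001+212·4550·602865900 = 1163048894346249,  y_3 = 66249·602865900+4550·8777860001 = 79878526013650
k=4:  x_4 = 66249·1163048894346249+212·4550·79878526013650 = 154101652394311440001,  y_4 = 66249·79878526013650+4550·1163048894346249 = 10583744939153731800
k=5:  x_5 = 66249·154101652394311440001+212·4550·10583744939153731800 = 20418160737778428282906249,  y_5 = 66249·10583744939153731800+4550·154101652394311440001 = 1402325036868112630022750

66249 4550
8777860001 602865900
1163048894346249 79878526013650
154101652394311440001 10583744939153731800
20418160737778428282906249 1402325036868112630022750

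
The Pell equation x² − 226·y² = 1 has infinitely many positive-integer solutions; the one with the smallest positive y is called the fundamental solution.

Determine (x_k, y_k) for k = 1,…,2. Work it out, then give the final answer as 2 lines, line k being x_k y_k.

[15; 30] for √226; ℓ=1 ⇒ convergent index 1
k=0  a_k=15  p_k/q_k = 15/1
k=1  a_k=30  p_k/q_k = 451/30
→ (451, 30).  Check: 451²=203401, 226·30²=203400, difference 1.
(451+30√226)^2 = 406801 + 27060√226

451 30
406801 27060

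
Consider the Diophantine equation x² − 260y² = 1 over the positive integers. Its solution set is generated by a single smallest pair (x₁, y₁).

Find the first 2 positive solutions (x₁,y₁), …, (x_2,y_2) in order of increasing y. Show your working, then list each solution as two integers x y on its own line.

129 8
33281 2064

d=260: √d = [16; 8,32] (ℓ=2, even), read p_1/q_1
a_0=16:  p_0=16·1+0=16,  q_0=16·0+1=1
a_1=8:  p_1=8·16+1=129,  q_1=8·1+0=8
(x₁, y₁) = (129, 8);  129² − 260·8² = 1 ✓
k=2:  x_2 = 129·129+260·8·8 = 33281,  y_2 = 129·8+8·129 = 2064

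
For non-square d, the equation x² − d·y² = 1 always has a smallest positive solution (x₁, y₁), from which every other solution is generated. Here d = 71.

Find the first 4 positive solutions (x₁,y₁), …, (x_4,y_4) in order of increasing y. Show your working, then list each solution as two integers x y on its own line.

3480 413
24220799 2874480
168576757560 20006380387
1173294208396801 139244404619040

√71 → a₀=8, period (2,2,1,7,1,2,2,16); ℓ=8 even so k=7
k=0  a_k=8  p_k/q_k = 8/1
k=1  a_k=2  p_k/q_k = 17/2
k=2  a_k=2  p_k/q_k = 42/5
k=3  a_k=1  p_k/q_k = 59/7
…
k=5  a_k=1  p_k/q_k = 514/61
k=6  a_k=2  p_k/q_k = 1483/176
k=7  a_k=2  p_k/q_k = 3480/413
fundamental: x₁=3480, y₁=413  (since 12110400 − 71·170569 = 1)
(3480+413√71)^2 = 24220799 + 2874480√71
(3480+413√71)^3 = 168576757560 + 20006380387√71
(3480+413√71)^4 = 1173294208396801 + 139244404619040√71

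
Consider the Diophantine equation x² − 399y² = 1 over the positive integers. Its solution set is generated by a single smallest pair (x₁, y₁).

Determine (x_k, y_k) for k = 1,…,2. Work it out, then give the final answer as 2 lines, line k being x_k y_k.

20 1
799 40

√399 → a₀=19, period (1,38); ℓ=2 even so k=1
k=0  a_k=19  p_k/q_k = 19/1
k=1  a_k=1  p_k/q_k = 20/1
(x₁, y₁) = (20, 1);  20² − 399·1² = 1 ✓
n=2: (20,1)∘(20,1) = (20·20+399·1·1, 20·1+1·20) = (799,40)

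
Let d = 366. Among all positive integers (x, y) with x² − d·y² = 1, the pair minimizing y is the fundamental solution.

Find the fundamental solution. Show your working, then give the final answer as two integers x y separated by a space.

907925 47458

√366 = [19; 7,1,1,1,2,12,2,1,1,1,7,38, …], period ℓ=12 (even) → k=11
i=0: a=19 ⇒ p=19, q=1
i=1: a=7 ⇒ p=134, q=7
i=2: a=1 ⇒ p=153, q=8
i=3: a=1 ⇒ p=287, q=15
…
i=5: a=2 ⇒ p=1167, q=61
i=6: a=12 ⇒ p=14444, q=755
…
i=8: a=1 ⇒ p=44499, q=2326
i=9: a=1 ⇒ p=74554, q=3897
i=10: a=1 ⇒ p=119053, q=6223
i=11: a=7 ⇒ p=907925, q=47458
(x₁, y₁) = (907925, 47458);  907925² − 366·47458² = 1 ✓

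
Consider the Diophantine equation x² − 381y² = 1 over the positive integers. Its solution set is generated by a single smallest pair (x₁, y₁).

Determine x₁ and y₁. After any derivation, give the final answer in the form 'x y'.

1015 52

√381 → a₀=19, period (1,1,12,1,1,38); ℓ=6 even so k=5
a_0=19:  p_0=19·1+0=19,  q_0=19·0+1=1
a_1=1:  p_1=1·19+1=20,  q_1=1·1+0=1
a_2=1:  p_2=1·20+19=39,  q_2=1·1+1=2
a_3=12:  p_3=12·39+20=488,  q_3=12·2+1=25
a_4=1:  p_4=1·488+39=527,  q_4=1·25+2=27
a_5=1:  p_5=1·527+488=1015,  q_5=1·27+25=52
fundamental: x₁=1015, y₁=52  (since 1030225 − 381·2704 = 1)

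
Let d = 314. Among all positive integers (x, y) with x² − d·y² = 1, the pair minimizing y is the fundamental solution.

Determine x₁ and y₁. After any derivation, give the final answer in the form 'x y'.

392499 22150

[17; 1,2,1,1,2,1,34] for √314; ℓ=7 ⇒ convergent index 13
a_0=17:  p_0=17·1+0=17,  q_0=17·0+1=1
a_1=1:  p_1=1·17+1=18,  q_1=1·1+0=1
a_2=2:  p_2=2·18+17=53,  q_2=2·1+1=3
…
a_4=1:  p_4=1·71+53=124,  q_4=1·4+3=7
a_5=2:  p_5=2·124+71=319,  q_5=2·7+4=18
…
a_7=34:  p_7=34·443+319=15381,  q_7=34·25+18=868
…
a_12=2:  p_12=2·109882+62853=282617,  q_12=2·6201+3547=15949
a_13=1:  p_13=1·282617+109882=392499,  q_13=1·15949+6201=22150
(x₁, y₁) = (392499, 22150);  392499² − 314·22150² = 1 ✓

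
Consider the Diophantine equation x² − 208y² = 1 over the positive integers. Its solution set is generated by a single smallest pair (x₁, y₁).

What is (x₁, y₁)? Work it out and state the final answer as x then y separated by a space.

649 45

d=208: √d = [14; 2,2,1,2,2,28] (ℓ=6, even), read p_5/q_5
a_0=14:  p_0=14·1+0=14,  q_0=14·0+1=1
…
a_4=2:  p_4=2·101+72=274,  q_4=2·7+5=19
a_5=2:  p_5=2·274+101=649,  q_5=2·19+7=45
(x₁, y₁) = (649, 45);  649² − 208·45² = 1 ✓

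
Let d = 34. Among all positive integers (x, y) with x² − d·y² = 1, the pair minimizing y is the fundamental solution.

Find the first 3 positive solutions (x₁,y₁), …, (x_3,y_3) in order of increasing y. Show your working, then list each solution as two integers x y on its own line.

35 6
2449 420
171395 29394

√34 = [5; 1,4,1,10, …], period ℓ=4 (even) → k=3
a_0=5:  p_0=5·1+0=5,  q_0=5·0+1=1
…
a_2=4:  p_2=4·6+5=29,  q_2=4·1+1=5
a_3=1:  p_3=1·29+6=35,  q_3=1·5+1=6
(x₁, y₁) = (35, 6);  35² − 34·6² = 1 ✓
n=2: (35,6)∘(35,6) = (35·35+34·6·6, 35·6+6·35) = (2449,420)
n=3: (2449,420)∘(35,6) = (35·2449+34·6·420, 35·420+6·2449) = (171395,29394)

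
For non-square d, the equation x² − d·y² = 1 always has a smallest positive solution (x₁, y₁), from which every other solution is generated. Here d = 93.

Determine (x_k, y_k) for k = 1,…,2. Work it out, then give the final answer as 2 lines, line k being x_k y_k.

√93 = [9; 1,1,1,4,6,4,1,1,1,18, …], period ℓ=10 (even) → k=9
k=0  a_k=9  p_k/q_k = 9/1
…
k=3  a_k=1  p_k/q_k = 29/3
…
k=5  a_k=6  p_k/q_k = 839/87
k=6  a_k=4  p_k/q_k = 3491/362
k=7  a_k=1  p_k/q_k = 4330/449
k=8  a_k=1  p_k/q_k = 7821/811
k=9  a_k=1  p_k/q_k = 12151/1260
fundamental: x₁=12151, y₁=1260  (since 147646801 − 93·1587600 = 1)
(12151+1260√93)^2 = 295293601 + 30620520√93

12151 1260
295293601 30620520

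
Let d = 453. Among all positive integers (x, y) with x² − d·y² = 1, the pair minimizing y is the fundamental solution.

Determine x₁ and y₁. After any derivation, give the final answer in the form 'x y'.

[21; 3,1,1,10,14,10,1,1,3,42] for √453; ℓ=10 ⇒ convergent index 9
k=0  a_k=21  p_k/q_k = 21/1
k=1  a_k=3  p_k/q_k = 64/3
k=2  a_k=1  p_k/q_k = 85/4
…
k=4  a_k=10  p_k/q_k = 1575/74
k=5  a_k=14  p_k/q_k = 22199/1043
k=6  a_k=10  p_k/q_k = 223565/10504
k=7  a_k=1  p_k/q_k = 245764/11547
k=8  a_k=1  p_k/q_k = 469329/22051
k=9  a_k=3  p_k/q_k = 1653751/77700
→ (1653751, 77700).  Check: 1653751²=2734892370001, 453·77700²=2734892370000, difference 1.

1653751 77700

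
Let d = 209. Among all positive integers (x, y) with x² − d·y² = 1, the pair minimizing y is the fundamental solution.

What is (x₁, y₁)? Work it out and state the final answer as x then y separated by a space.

46551 3220

d=209: √d = [14; 2,5,3,2,3,5,2,28] (ℓ=8, even), read p_7/q_7
step 0: (14, 1)  from 14·(1,0) + (0,1)
…
step 3: (506, 35)  from 3·(159,11) + (29,2)
…
step 6: (21266, 1471)  from 5·(4019,278) + (1171,81)
step 7: (46551, 3220)  from 2·(21266,1471) + (4019,278)
→ (46551, 3220).  Check: 46551²=2166995601, 209·3220²=2166995600, difference 1.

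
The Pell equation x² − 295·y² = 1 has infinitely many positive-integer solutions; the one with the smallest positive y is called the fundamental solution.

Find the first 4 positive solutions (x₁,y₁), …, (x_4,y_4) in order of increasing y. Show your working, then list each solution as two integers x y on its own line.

√295 = [17; 5,1,2,3,2,6,2,3,2,1,5,34, …], period ℓ=12 (even) → k=11
step 0: (17, 1)  from 17·(1,0) + (0,1)
…
step 2: (103, 6)  from 1·(86,5) + (17,1)
step 3: (292, 17)  from 2·(103,6) + (86,5)
step 4: (979, 57)  from 3·(292,17) + (103,6)
step 5: (2250, 131)  from 2·(979,57) + (292,17)
…
step 7: (31208, 1817)  from 2·(14479,843) + (2250,131)
…
step 9: (247414, 14405)  from 2·(108103,6294) + (31208,1817)
step 10: (355517, 20699)  from 1·(247414,14405) + (108103,6294)
step 11: (2024999, 117900)  from 5·(355517,20699) + (247414,14405)
→ (2024999, 117900).  Check: 2024999²=4100620950001, 295·117900²=4100620950000, difference 1.
n=2: (2024999,117900)∘(2024999,117900) = (2024999·2024999+295·117900·117900, 2024999·117900+117900·2024999) = (8201241900001,477494764200)
n=3: (8201241900001,477494764200)∘(2024999,117900) = (2024999·8201241900001+295·117900·477494764200, 2024999·477494764200+117900·8201241900001) = (33215013292518224999,1933852840020353700)
n=4: (33215013292518224999,1933852840020353700)∘(2024999,117900) = (2024999·33215013292518224999+295·117900·1933852840020353700, 2024999·1933852840020353700+117900·33215013292518224999) = (134520737404664024967600001,7832100134376274949528400)

2024999 117900
8201241900001 477494764200
33215013292518224999 1933852840020353700
134520737404664024967600001 7832100134376274949528400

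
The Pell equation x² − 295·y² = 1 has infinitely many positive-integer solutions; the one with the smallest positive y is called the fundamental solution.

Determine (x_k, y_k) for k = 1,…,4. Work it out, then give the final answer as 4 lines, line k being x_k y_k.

√295 → a₀=17, period (5,1,2,3,2,6,2,3,2,1,5,34); ℓ=12 even so k=11
k=0  a_k=17  p_k/q_k = 17/1
k=1  a_k=5  p_k/q_k = 86/5
k=2  a_k=1  p_k/q_k = 103/6
k=3  a_k=2  p_k/q_k = 292/17
k=4  a_k=3  p_k/q_k = 979/57
…
k=6  a_k=6  p_k/q_k = 14479/843
k=7  a_k=2  p_k/q_k = 31208/1817
k=8  a_k=3  p_k/q_k = 108103/6294
k=9  a_k=2  p_k/q_k = 247414/14405
k=10  a_k=1  p_k/q_k = 355517/20699
k=11  a_k=5  p_k/q_k = 2024999/117900
→ (2024999, 117900).  Check: 2024999²=4100620950001, 295·117900²=4100620950000, difference 1.
k=2:  x_2 = 2024999·2024999+295·117900·117900 = 8201241900001,  y_2 = 2024999·117900+117900·2024999 = 477494764200
k=3:  x_3 = 2024999·8201241900001+295·117900·477494764200 = 33215013292518224999,  y_3 = 2024999·477494764200+117900·8201241900001 = 1933852840020353700
k=4:  x_4 = 2024999·33215013292518224999+295·117900·1933852840020353700 = 134520737404664024967600001,  y_4 = 2024999·1933852840020353700+117900·33215013292518224999 = 7832100134376274949528400

2024999 117900
8201241900001 477494764200
33215013292518224999 1933852840020353700
134520737404664024967600001 7832100134376274949528400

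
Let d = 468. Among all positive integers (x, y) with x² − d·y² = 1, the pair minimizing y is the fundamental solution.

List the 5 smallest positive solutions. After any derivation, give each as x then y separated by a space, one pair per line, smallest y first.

649 30
842401 38940
1093435849 50544090
1419278889601 65606189880
1842222905266249 85156783920150

√468 = [21; 1,1,1,2,1,1,1,42, …], period ℓ=8 (even) → k=7
i=0: a=21 ⇒ p=21, q=1
…
i=2: a=1 ⇒ p=43, q=2
i=3: a=1 ⇒ p=65, q=3
i=4: a=2 ⇒ p=173, q=8
i=5: a=1 ⇒ p=238, q=11
i=6: a=1 ⇒ p=411, q=19
i=7: a=1 ⇒ p=649, q=30
→ (649, 30).  Check: 649²=421201, 468·30²=421200, difference 1.
n=2: (649,30)∘(649,30) = (649·649+468·30·30, 649·30+30·649) = (842401,38940)
n=3: (842401,38940)∘(649,30) = (649·842401+468·30·38940, 649·38940+30·842401) = (1093435849,50544090)
n=4: (1093435849,50544090)∘(649,30) = (649·1093435849+468·30·50544090, 649·50544090+30·1093435849) = (1419278889601,65606189880)
n=5: (1419278889601,65606189880)∘(649,30) = (649·1419278889601+468·30·65606189880, 649·65606189880+30·1419278889601) = (1842222905266249,85156783920150)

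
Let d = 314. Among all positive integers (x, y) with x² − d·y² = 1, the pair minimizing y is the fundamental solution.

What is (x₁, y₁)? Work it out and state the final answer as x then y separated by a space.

392499 22150

√314 = [17; 1,2,1,1,2,1,34, …], period ℓ=7 (odd) → k=13
k=0  a_k=17  p_k/q_k = 17/1
k=1  a_k=1  p_k/q_k = 18/1
k=2  a_k=2  p_k/q_k = 53/3
k=3  a_k=1  p_k/q_k = 71/4
k=4  a_k=1  p_k/q_k = 124/7
…
k=6  a_k=1  p_k/q_k = 443/25
k=7  a_k=34  p_k/q_k = 15381/868
…
k=9  a_k=2  p_k/q_k = 47029/2654
k=10  a_k=1  p_k/q_k = 62853/3547
k=11  a_k=1  p_k/q_k = 109882/6201
k=12  a_k=2  p_k/q_k = 282617/15949
k=13  a_k=1  p_k/q_k = 392499/22150
(x₁, y₁) = (392499, 22150);  392499² − 314·22150² = 1 ✓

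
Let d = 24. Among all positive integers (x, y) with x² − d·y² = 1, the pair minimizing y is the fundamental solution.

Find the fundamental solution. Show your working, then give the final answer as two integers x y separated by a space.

√24 → a₀=4, period (1,8); ℓ=2 even so k=1
a_0=4:  p_0=4·1+0=4,  q_0=4·0+1=1
a_1=1:  p_1=1·4+1=5,  q_1=1·1+0=1
→ (5, 1).  Check: 5²=25, 24·1²=24, difference 1.

5 1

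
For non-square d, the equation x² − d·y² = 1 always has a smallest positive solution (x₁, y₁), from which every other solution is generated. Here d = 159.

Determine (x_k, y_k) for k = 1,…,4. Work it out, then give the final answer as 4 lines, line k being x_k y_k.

√159 → a₀=12, period (1,1,1,1,3,1,1,1,1,24); ℓ=10 even so k=9
step 0: (12, 1)  from 12·(1,0) + (0,1)
step 1: (13, 1)  from 1·(12,1) + (1,0)
step 2: (25, 2)  from 1·(13,1) + (12,1)
step 3: (38, 3)  from 1·(25,2) + (13,1)
step 4: (63, 5)  from 1·(38,3) + (25,2)
step 5: (227, 18)  from 3·(63,5) + (38,3)
…
step 8: (807, 64)  from 1·(517,41) + (290,23)
step 9: (1324, 105)  from 1·(807,64) + (517,41)
→ (1324, 105).  Check: 1324²=1752976, 159·105²=1752975, difference 1.
(1324+105√159)^2 = 3505951 + 278040√159
(1324+105√159)^3 = 9283756924 + 736249815√159
(1324+105√159)^4 = 24583384828801 + 1949589232080√159

1324 105
3505951 278040
9283756924 736249815
24583384828801 1949589232080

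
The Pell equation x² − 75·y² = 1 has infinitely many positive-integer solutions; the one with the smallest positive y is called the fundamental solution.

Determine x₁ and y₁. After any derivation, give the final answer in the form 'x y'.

26 3

d=75: √d = [8; 1,1,1,16] (ℓ=4, even), read p_3/q_3
i=0: a=8 ⇒ p=8, q=1
…
i=2: a=1 ⇒ p=17, q=2
i=3: a=1 ⇒ p=26, q=3
(x₁, y₁) = (26, 3);  26² − 75·3² = 1 ✓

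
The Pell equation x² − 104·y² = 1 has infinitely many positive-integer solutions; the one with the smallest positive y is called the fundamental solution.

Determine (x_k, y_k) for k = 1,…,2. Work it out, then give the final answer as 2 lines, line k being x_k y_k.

[10; 5,20] for √104; ℓ=2 ⇒ convergent index 1
i=0: a=10 ⇒ p=10, q=1
i=1: a=5 ⇒ p=51, q=5
fundamental: x₁=51, y₁=5  (since 2601 − 104·25 = 1)
(51+5√104)^2 = 5201 + 510√104

51 5
5201 510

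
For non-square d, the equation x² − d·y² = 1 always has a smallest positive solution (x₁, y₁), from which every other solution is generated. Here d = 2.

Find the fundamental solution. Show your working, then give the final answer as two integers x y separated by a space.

3 2

√2 → a₀=1, period (2); ℓ=1 odd so k=1
k=0  a_k=1  p_k/q_k = 1/1
k=1  a_k=2  p_k/q_k = 3/2
fundamental: x₁=3, y₁=2  (since 9 − 2·4 = 1)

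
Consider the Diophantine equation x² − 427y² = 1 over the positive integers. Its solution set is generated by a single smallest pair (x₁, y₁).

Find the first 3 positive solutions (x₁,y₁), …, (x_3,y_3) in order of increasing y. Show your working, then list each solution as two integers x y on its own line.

d=427: √d = [20; 1,1,1,40] (ℓ=4, even), read p_3/q_3
k=0  a_k=20  p_k/q_k = 20/1
…
k=2  a_k=1  p_k/q_k = 41/2
k=3  a_k=1  p_k/q_k = 62/3
(x₁, y₁) = (62, 3);  62² − 427·3² = 1 ✓
k=2:  x_2 = 62·62+427·3·3 = 7687,  y_2 = 62·3+3·62 = 372
k=3:  x_3 = 62·7687+427·3·372 = 953126,  y_3 = 62·372+3·7687 = 46125

62 3
7687 372
953126 46125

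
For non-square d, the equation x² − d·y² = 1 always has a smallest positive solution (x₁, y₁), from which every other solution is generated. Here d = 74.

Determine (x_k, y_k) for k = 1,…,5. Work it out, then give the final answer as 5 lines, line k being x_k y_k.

3699 430
27365201 3181140
202447753299 23534073290
1497708451540801 174105071018280
11080046922051092499 1288029291859162150

[8; 1,1,1,1,16] for √74; ℓ=5 ⇒ convergent index 9
i=0: a=8 ⇒ p=8, q=1
i=1: a=1 ⇒ p=9, q=1
…
i=4: a=1 ⇒ p=43, q=5
i=5: a=16 ⇒ p=714, q=83
i=6: a=1 ⇒ p=757, q=88
i=7: a=1 ⇒ p=1471, q=171
i=8: a=1 ⇒ p=2228, q=259
i=9: a=1 ⇒ p=3699, q=430
→ (3699, 430).  Check: 3699²=13682601, 74·430²=13682600, difference 1.
n=2: (3699,430)∘(3699,430) = (3699·3699+74·430·430, 3699·430+430·3699) = (27365201,3181140)
n=3: (27365201,3181140)∘(3699,430) = (3699·27365201+74·430·3181140, 3699·3181140+430·27365201) = (202447753299,23534073290)
n=4: (202447753299,23534073290)∘(3699,430) = (3699·202447753299+74·430·23534073290, 3699·23534073290+430·202447753299) = (1497708451540801,174105071018280)
n=5: (1497708451540801,174105071018280)∘(3699,430) = (3699·1497708451540801+74·430·174105071018280, 3699·174105071018280+430·1497708451540801) = (11080046922051092499,1288029291859162150)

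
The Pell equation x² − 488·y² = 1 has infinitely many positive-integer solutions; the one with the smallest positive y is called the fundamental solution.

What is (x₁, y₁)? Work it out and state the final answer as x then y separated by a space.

√488 = [22; 11,44, …], period ℓ=2 (even) → k=1
step 0: (22, 1)  from 22·(1,0) + (0,1)
step 1: (243, 11)  from 11·(22,1) + (1,0)
fundamental: x₁=243, y₁=11  (since 59049 − 488·121 = 1)

243 11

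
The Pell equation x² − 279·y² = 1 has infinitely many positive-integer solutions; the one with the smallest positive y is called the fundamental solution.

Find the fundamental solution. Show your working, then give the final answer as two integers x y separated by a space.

1520 91

√279 = [16; 1,2,2,1,2,2,1,32, …], period ℓ=8 (even) → k=7
k=0  a_k=16  p_k/q_k = 16/1
…
k=4  a_k=1  p_k/q_k = 167/10
k=5  a_k=2  p_k/q_k = 451/27
k=6  a_k=2  p_k/q_k = 1069/64
k=7  a_k=1  p_k/q_k = 1520/91
fundamental: x₁=1520, y₁=91  (since 2310400 − 279·8281 = 1)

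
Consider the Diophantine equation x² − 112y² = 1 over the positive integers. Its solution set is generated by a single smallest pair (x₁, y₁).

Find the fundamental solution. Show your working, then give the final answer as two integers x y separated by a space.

√112 = [10; 1,1,2,1,1,20, …], period ℓ=6 (even) → k=5
k=0  a_k=10  p_k/q_k = 10/1
k=1  a_k=1  p_k/q_k = 11/1
k=2  a_k=1  p_k/q_k = 21/2
…
k=4  a_k=1  p_k/q_k = 74/7
k=5  a_k=1  p_k/q_k = 127/12
fundamental: x₁=127, y₁=12  (since 16129 − 112·144 = 1)

127 12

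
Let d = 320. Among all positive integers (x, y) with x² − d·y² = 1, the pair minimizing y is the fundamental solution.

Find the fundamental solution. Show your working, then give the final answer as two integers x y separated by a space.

161 9

d=320: √d = [17; 1,7,1,34] (ℓ=4, even), read p_3/q_3
step 0: (17, 1)  from 17·(1,0) + (0,1)
…
step 2: (143, 8)  from 7·(18,1) + (17,1)
step 3: (161, 9)  from 1·(143,8) + (18,1)
fundamental: x₁=161, y₁=9  (since 25921 − 320·81 = 1)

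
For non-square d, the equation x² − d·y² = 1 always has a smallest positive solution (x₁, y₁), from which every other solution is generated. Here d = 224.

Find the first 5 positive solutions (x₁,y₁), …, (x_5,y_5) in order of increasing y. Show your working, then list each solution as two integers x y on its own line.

√224 = [14; 1,28, …], period ℓ=2 (even) → k=1
i=0: a=14 ⇒ p=14, q=1
i=1: a=1 ⇒ p=15, q=1
→ (15, 1).  Check: 15²=225, 224·1²=224, difference 1.
n=2: (15,1)∘(15,1) = (15·15+224·1·1, 15·1+1·15) = (449,30)
n=3: (449,30)∘(15,1) = (15·449+224·1·30, 15·30+1·449) = (13455,899)
n=4: (13455,899)∘(15,1) = (15·13455+224·1·899, 15·899+1·13455) = (403201,26940)
n=5: (403201,26940)∘(15,1) = (15·403201+224·1·26940, 15·26940+1·403201) = (12082575,807301)

15 1
449 30
13455 899
403201 26940
12082575 807301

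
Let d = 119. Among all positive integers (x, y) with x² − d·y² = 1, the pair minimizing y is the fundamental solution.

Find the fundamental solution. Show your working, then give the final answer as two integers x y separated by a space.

120 11

d=119: √d = [10; 1,9,1,20] (ℓ=4, even), read p_3/q_3
a_0=10:  p_0=10·1+0=10,  q_0=10·0+1=1
…
a_2=9:  p_2=9·11+10=109,  q_2=9·1+1=10
a_3=1:  p_3=1·109+11=120,  q_3=1·10+1=11
(x₁, y₁) = (120, 11);  120² − 119·11² = 1 ✓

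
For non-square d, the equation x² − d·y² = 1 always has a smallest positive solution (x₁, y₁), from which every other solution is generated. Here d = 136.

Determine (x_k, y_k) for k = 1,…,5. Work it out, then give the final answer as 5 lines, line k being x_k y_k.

√136 = [11; 1,1,1,22, …], period ℓ=4 (even) → k=3
i=0: a=11 ⇒ p=11, q=1
i=1: a=1 ⇒ p=12, q=1
i=2: a=1 ⇒ p=23, q=2
i=3: a=1 ⇒ p=35, q=3
fundamental: x₁=35, y₁=3  (since 1225 − 136·9 = 1)
k=2:  x_2 = 35·35+136·3·3 = 2449,  y_2 = 35·3+3·35 = 210
k=3:  x_3 = 35·2449+136·3·210 = 171395,  y_3 = 35·210+3·2449 = 14697
k=4:  x_4 = 35·171395+136·3·14697 = 11995201,  y_4 = 35·14697+3·171395 = 1028580
k=5:  x_5 = 35·11995201+136·3·1028580 = 839492675,  y_5 = 35·1028580+3·11995201 = 71985903

35 3
2449 210
171395 14697
11995201 1028580
839492675 71985903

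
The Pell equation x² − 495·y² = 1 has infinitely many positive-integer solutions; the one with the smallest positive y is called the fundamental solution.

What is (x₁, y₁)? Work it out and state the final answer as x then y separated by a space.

d=495: √d = [22; 4,44] (ℓ=2, even), read p_1/q_1
k=0  a_k=22  p_k/q_k = 22/1
k=1  a_k=4  p_k/q_k = 89/4
fundamental: x₁=89, y₁=4  (since 7921 − 495·16 = 1)

89 4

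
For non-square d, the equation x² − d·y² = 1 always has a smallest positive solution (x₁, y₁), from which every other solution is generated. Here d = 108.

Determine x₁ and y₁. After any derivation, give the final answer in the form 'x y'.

1351 130

[10; 2,1,1,4,1,1,2,20] for √108; ℓ=8 ⇒ convergent index 7
a_0=10:  p_0=10·1+0=10,  q_0=10·0+1=1
…
a_2=1:  p_2=1·21+10=31,  q_2=1·2+1=3
a_3=1:  p_3=1·31+21=52,  q_3=1·3+2=5
…
a_5=1:  p_5=1·239+52=291,  q_5=1·23+5=28
a_6=1:  p_6=1·291+239=530,  q_6=1·28+23=51
a_7=2:  p_7=2·530+291=1351,  q_7=2·51+28=130
(x₁, y₁) = (1351, 130);  1351² − 108·130² = 1 ✓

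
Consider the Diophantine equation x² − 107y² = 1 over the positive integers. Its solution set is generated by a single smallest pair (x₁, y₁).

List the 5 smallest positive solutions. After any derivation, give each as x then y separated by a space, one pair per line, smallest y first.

962 93
1850887 178932
3561105626 344265075
6851565373537 662365825368
13182408217579562 1274391503742957

d=107: √d = [10; 2,1,9,1,2,20] (ℓ=6, even), read p_5/q_5
i=0: a=10 ⇒ p=10, q=1
…
i=2: a=1 ⇒ p=31, q=3
…
i=4: a=1 ⇒ p=331, q=32
i=5: a=2 ⇒ p=962, q=93
→ (962, 93).  Check: 962²=925444, 107·93²=925443, difference 1.
(x_2, y_2) = (962·962 + 107·93·93, 962·93 + 93·962) = (1850887, 178932)
(x_3, y_3) = (962·1850887 + 107·93·178932, 962·178932 + 93·1850887) = (3561105626, 344265075)
(x_4, y_4) = (962·3561105626 + 107·93·344265075, 962·344265075 + 93·3561105626) = (6851565373537, 662365825368)
(x_5, y_5) = (962·6851565373537 + 107·93·662365825368, 962·662365825368 + 93·6851565373537) = (13182408217579562, 1274391503742957)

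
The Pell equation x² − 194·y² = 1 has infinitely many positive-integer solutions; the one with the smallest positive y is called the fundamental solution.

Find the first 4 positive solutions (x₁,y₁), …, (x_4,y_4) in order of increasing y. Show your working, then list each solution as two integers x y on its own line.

√194 = [13; 1,12,1,26, …], period ℓ=4 (even) → k=3
i=0: a=13 ⇒ p=13, q=1
i=1: a=1 ⇒ p=14, q=1
i=2: a=12 ⇒ p=181, q=13
i=3: a=1 ⇒ p=195, q=14
fundamental: x₁=195, y₁=14  (since 38025 − 194·196 = 1)
n=2: (195,14)∘(195,14) = (195·195+194·14·14, 195·14+14·195) = (76049,5460)
n=3: (76049,5460)∘(195,14) = (195·76049+194·14·5460, 195·5460+14·76049) = (29658915,2129386)
n=4: (29658915,2129386)∘(195,14) = (195·29658915+194·14·2129386, 195·2129386+14·29658915) = (11566900801,830455080)

195 14
76049 5460
29658915 2129386
11566900801 830455080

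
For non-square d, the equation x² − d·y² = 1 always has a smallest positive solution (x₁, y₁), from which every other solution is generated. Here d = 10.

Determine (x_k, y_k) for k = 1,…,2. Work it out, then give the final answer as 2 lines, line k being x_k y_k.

√10 → a₀=3, period (6); ℓ=1 odd so k=1
step 0: (3, 1)  from 3·(1,0) + (0,1)
step 1: (19, 6)  from 6·(3,1) + (1,0)
fundamental: x₁=19, y₁=6  (since 361 − 10·36 = 1)
n=2: (19,6)∘(19,6) = (19·19+10·6·6, 19·6+6·19) = (721,228)

19 6
721 228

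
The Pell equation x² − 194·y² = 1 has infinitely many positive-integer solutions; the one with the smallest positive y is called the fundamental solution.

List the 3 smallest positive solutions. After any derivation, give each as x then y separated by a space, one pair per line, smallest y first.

√194 → a₀=13, period (1,12,1,26); ℓ=4 even so k=3
step 0: (13, 1)  from 13·(1,0) + (0,1)
step 1: (14, 1)  from 1·(13,1) + (1,0)
step 2: (181, 13)  from 12·(14,1) + (13,1)
step 3: (195, 14)  from 1·(181,13) + (14,1)
fundamental: x₁=195, y₁=14  (since 38025 − 194·196 = 1)
(195+14√194)^2 = 76049 + 5460√194
(195+14√194)^3 = 29658915 + 2129386√194

195 14
76049 5460
29658915 2129386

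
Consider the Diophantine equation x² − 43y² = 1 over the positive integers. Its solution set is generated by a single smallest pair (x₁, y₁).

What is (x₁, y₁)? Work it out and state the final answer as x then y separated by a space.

3482 531

√43 → a₀=6, period (1,1,3,1,5,1,3,1,1,12); ℓ=10 even so k=9
a_0=6:  p_0=6·1+0=6,  q_0=6·0+1=1
…
a_2=1:  p_2=1·7+6=13,  q_2=1·1+1=2
a_3=3:  p_3=3·13+7=46,  q_3=3·2+1=7
a_4=1:  p_4=1·46+13=59,  q_4=1·7+2=9
a_5=5:  p_5=5·59+46=341,  q_5=5·9+7=52
a_6=1:  p_6=1·341+59=400,  q_6=1·52+9=61
a_7=3:  p_7=3·400+341=1541,  q_7=3·61+52=235
a_8=1:  p_8=1·1541+400=1941,  q_8=1·235+61=296
a_9=1:  p_9=1·1941+1541=3482,  q_9=1·296+235=531
(x₁, y₁) = (3482, 531);  3482² − 43·531² = 1 ✓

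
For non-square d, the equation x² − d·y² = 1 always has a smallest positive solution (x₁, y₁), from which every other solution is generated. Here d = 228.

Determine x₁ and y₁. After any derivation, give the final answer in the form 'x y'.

√228 = [15; 10,30, …], period ℓ=2 (even) → k=1
step 0: (15, 1)  from 15·(1,0) + (0,1)
step 1: (151, 10)  from 10·(15,1) + (1,0)
→ (151, 10).  Check: 151²=22801, 228·10²=22800, difference 1.

151 10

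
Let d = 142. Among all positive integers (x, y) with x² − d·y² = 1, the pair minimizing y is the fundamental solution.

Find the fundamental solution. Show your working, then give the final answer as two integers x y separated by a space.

d=142: √d = [11; 1,10,1,22] (ℓ=4, even), read p_3/q_3
a_0=11:  p_0=11·1+0=11,  q_0=11·0+1=1
a_1=1:  p_1=1·11+1=12,  q_1=1·1+0=1
a_2=10:  p_2=10·12+11=131,  q_2=10·1+1=11
a_3=1:  p_3=1·131+12=143,  q_3=1·11+1=12
(x₁, y₁) = (143, 12);  143² − 142·12² = 1 ✓

143 12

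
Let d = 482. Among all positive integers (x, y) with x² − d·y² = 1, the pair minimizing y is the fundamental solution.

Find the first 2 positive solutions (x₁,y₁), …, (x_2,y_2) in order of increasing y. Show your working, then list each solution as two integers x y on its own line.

√482 → a₀=21, period (1,20,1,42); ℓ=4 even so k=3
k=0  a_k=21  p_k/q_k = 21/1
k=1  a_k=1  p_k/q_k = 22/1
k=2  a_k=20  p_k/q_k = 461/21
k=3  a_k=1  p_k/q_k = 483/22
→ (483, 22).  Check: 483²=233289, 482·22²=233288, difference 1.
n=2: (483,22)∘(483,22) = (483·483+482·22·22, 483·22+22·483) = (466577,21252)

483 22
466577 21252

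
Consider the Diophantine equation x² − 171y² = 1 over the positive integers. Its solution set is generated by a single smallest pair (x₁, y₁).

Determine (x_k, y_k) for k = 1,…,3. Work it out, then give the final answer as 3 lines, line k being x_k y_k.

170 13
57799 4420
19651490 1502787

d=171: √d = [13; 13,26] (ℓ=2, even), read p_1/q_1
i=0: a=13 ⇒ p=13, q=1
i=1: a=13 ⇒ p=170, q=13
→ (170, 13).  Check: 170²=28900, 171·13²=28899, difference 1.
(x_2, y_2) = (170·170 + 171·13·13, 170·13 + 13·170) = (57799, 4420)
(x_3, y_3) = (170·57799 + 171·13·4420, 170·4420 + 13·57799) = (19651490, 1502787)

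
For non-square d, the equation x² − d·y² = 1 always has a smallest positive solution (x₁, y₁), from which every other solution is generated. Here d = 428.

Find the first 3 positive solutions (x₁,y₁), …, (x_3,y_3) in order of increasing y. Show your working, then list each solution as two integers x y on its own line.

√428 → a₀=20, period (1,2,4,1,5,10,5,1,4,2,1,40); ℓ=12 even so k=11
step 0: (20, 1)  from 20·(1,0) + (0,1)
…
step 2: (62, 3)  from 2·(21,1) + (20,1)
…
step 5: (1924, 93)  from 5·(331,16) + (269,13)
…
step 7: (99779, 4823)  from 5·(19571,946) + (1924,93)
…
step 10: (1273708, 61567)  from 2·(577179,27899) + (119350,5769)
step 11: (1850887, 89466)  from 1·(1273708,61567) + (577179,27899)
fundamental: x₁=1850887, y₁=89466  (since 3425782686769 − 428·8004165156 = 1)
n=2: (1850887,89466)∘(1850887,89466) = (1850887·1850887+428·89466·89466, 1850887·89466+89466·1850887) = (6851565373537,331182912684)
n=3: (6851565373537,331182912684)∘(1850887,89466) = (1850887·6851565373537+428·89466·331182912684, 1850887·331182912684+89466·6851565373537) = (25362946559057703751,1225964295417811950)

1850887 89466
6851565373537 331182912684
25362946559057703751 1225964295417811950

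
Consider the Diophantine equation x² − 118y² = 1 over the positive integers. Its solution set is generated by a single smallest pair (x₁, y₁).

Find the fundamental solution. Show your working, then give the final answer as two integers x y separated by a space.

306917 28254

[10; 1,6,3,2,10,2,3,6,1,20] for √118; ℓ=10 ⇒ convergent index 9
i=0: a=10 ⇒ p=10, q=1
i=1: a=1 ⇒ p=11, q=1
i=2: a=6 ⇒ p=76, q=7
i=3: a=3 ⇒ p=239, q=22
i=4: a=2 ⇒ p=554, q=51
i=5: a=10 ⇒ p=5779, q=532
i=6: a=2 ⇒ p=12112, q=1115
i=7: a=3 ⇒ p=42115, q=3877
i=8: a=6 ⇒ p=264802, q=24377
i=9: a=1 ⇒ p=306917, q=28254
fundamental: x₁=306917, y₁=28254  (since 94198044889 − 118·798288516 = 1)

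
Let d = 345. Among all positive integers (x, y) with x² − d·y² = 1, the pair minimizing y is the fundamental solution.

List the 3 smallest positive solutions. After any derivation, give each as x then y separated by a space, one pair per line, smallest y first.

√345 = [18; 1,1,2,1,6,1,2,1,1,36, …], period ℓ=10 (even) → k=9
a_0=18:  p_0=18·1+0=18,  q_0=18·0+1=1
a_1=1:  p_1=1·18+1=19,  q_1=1·1+0=1
a_2=1:  p_2=1·19+18=37,  q_2=1·1+1=2
a_3=2:  p_3=2·37+19=93,  q_3=2·2+1=5
a_4=1:  p_4=1·93+37=130,  q_4=1·5+2=7
…
a_7=2:  p_7=2·1003+873=2879,  q_7=2·54+47=155
a_8=1:  p_8=1·2879+1003=3882,  q_8=1·155+54=209
a_9=1:  p_9=1·3882+2879=6761,  q_9=1·209+155=364
fundamental: x₁=6761, y₁=364  (since 45711121 − 345·132496 = 1)
k=2:  x_2 = 6761·6761+345·364·364 = 91422241,  y_2 = 6761·364+364·6761 = 4922008
k=3:  x_3 = 6761·91422241+345·364·4922008 = 1236211536041,  y_3 = 6761·4922008+364·91422241 = 66555391812

6761 364
91422241 4922008
1236211536041 66555391812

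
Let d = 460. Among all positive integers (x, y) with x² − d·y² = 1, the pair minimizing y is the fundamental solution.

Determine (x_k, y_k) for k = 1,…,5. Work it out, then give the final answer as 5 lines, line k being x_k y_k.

d=460: √d = [21; 2,4,3,1,2,10,2,1,3,4,2,42] (ℓ=12, even), read p_11/q_11
a_0=21:  p_0=21·1+0=21,  q_0=21·0+1=1
a_1=2:  p_1=2·21+1=43,  q_1=2·1+0=2
a_2=4:  p_2=4·43+21=193,  q_2=4·2+1=9
…
a_10=4:  p_10=4·265693+72257=1135029,  q_10=4·12388+3369=52921
a_11=2:  p_11=2·1135029+265693=2535751,  q_11=2·52921+12388=118230
→ (2535751, 118230).  Check: 2535751²=6430033134001, 460·118230²=6430033134000, difference 1.
(x_2, y_2) = (2535751·2535751 + 460·118230·118230, 2535751·118230 + 118230·2535751) = (12860066268001, 599603681460)
(x_3, y_3) = (2535751·12860066268001 + 460·118230·599603681460, 2535751·599603681460 + 118230·12860066268001) = (65219851798297071751, 3040891269731634690)
(x_4, y_4) = (2535751·65219851798297071751 + 460·118230·3040891269731634690, 2535751·3040891269731634690 + 118230·65219851798297071751) = (330762608834754335913072001, 15421886156225925189922920)
(x_5, y_5) = (2535751·330762608834754335913072001 + 460·118230·15421886156225925189922920, 2535751·15421886156225925189922920 + 118230·330762608834754335913072001) = (1677463232230609064240018182143751, 78212126485069051161274736991150)

2535751 118230
12860066268001 599603681460
65219851798297071751 3040891269731634690
330762608834754335913072001 15421886156225925189922920
1677463232230609064240018182143751 78212126485069051161274736991150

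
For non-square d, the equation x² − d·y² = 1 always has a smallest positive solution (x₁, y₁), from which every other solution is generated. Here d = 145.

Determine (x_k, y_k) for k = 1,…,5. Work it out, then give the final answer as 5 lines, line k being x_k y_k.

289 24
167041 13872
96549409 8017992
55805391361 4634385504
32255419657249 2678666803320

√145 = [12; 24, …], period ℓ=1 (odd) → k=1
k=0  a_k=12  p_k/q_k = 12/1
k=1  a_k=24  p_k/q_k = 289/24
(x₁, y₁) = (289, 24);  289² − 145·24² = 1 ✓
k=2:  x_2 = 289·289+145·24·24 = 167041,  y_2 = 289·24+24·289 = 13872
k=3:  x_3 = 289·167041+145·24·13872 = 96549409,  y_3 = 289·13872+24·167041 = 8017992
k=4:  x_4 = 289·96549409+145·24·8017992 = 55805391361,  y_4 = 289·8017992+24·96549409 = 4634385504
k=5:  x_5 = 289·55805391361+145·24·4634385504 = 32255419657249,  y_5 = 289·4634385504+24·55805391361 = 2678666803320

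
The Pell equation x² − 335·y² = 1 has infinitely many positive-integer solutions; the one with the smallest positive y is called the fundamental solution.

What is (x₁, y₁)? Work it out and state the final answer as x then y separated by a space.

604 33

√335 = [18; 3,3,3,36, …], period ℓ=4 (even) → k=3
a_0=18:  p_0=18·1+0=18,  q_0=18·0+1=1
a_1=3:  p_1=3·18+1=55,  q_1=3·1+0=3
a_2=3:  p_2=3·55+18=183,  q_2=3·3+1=10
a_3=3:  p_3=3·183+55=604,  q_3=3·10+3=33
fundamental: x₁=604, y₁=33  (since 364816 − 335·1089 = 1)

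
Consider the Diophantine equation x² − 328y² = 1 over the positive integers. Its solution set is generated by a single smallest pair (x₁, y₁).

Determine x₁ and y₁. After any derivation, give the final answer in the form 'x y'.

163 9

d=328: √d = [18; 9,36] (ℓ=2, even), read p_1/q_1
i=0: a=18 ⇒ p=18, q=1
i=1: a=9 ⇒ p=163, q=9
fundamental: x₁=163, y₁=9  (since 26569 − 328·81 = 1)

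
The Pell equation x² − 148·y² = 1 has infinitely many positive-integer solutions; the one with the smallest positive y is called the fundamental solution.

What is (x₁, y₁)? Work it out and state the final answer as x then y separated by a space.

[12; 6,24] for √148; ℓ=2 ⇒ convergent index 1
step 0: (12, 1)  from 12·(1,0) + (0,1)
step 1: (73, 6)  from 6·(12,1) + (1,0)
fundamental: x₁=73, y₁=6  (since 5329 − 148·36 = 1)

73 6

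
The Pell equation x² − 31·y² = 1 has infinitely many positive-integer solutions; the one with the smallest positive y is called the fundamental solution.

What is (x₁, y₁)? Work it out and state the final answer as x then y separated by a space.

1520 273

√31 = [5; 1,1,3,5,3,1,1,10, …], period ℓ=8 (even) → k=7
i=0: a=5 ⇒ p=5, q=1
…
i=3: a=3 ⇒ p=39, q=7
i=4: a=5 ⇒ p=206, q=37
i=5: a=3 ⇒ p=657, q=118
i=6: a=1 ⇒ p=863, q=155
i=7: a=1 ⇒ p=1520, q=273
(x₁, y₁) = (1520, 273);  1520² − 31·273² = 1 ✓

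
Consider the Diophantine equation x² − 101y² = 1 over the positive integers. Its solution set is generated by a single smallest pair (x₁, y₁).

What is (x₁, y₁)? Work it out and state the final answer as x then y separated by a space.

[10; 20] for √101; ℓ=1 ⇒ convergent index 1
k=0  a_k=10  p_k/q_k = 10/1
k=1  a_k=20  p_k/q_k = 201/20
fundamental: x₁=201, y₁=20  (since 40401 − 101·400 = 1)

201 20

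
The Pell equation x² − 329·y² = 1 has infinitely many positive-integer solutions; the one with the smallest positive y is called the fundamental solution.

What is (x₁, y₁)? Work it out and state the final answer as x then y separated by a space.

[18; 7,4,2,1,1,4,1,1,2,4,7,36] for √329; ℓ=12 ⇒ convergent index 11
step 0: (18, 1)  from 18·(1,0) + (0,1)
…
step 2: (526, 29)  from 4·(127,7) + (18,1)
…
step 6: (13241, 730)  from 4·(2884,159) + (1705,94)
step 7: (16125, 889)  from 1·(13241,730) + (2884,159)
…
step 9: (74857, 4127)  from 2·(29366,1619) + (16125,889)
step 10: (328794, 18127)  from 4·(74857,4127) + (29366,1619)
step 11: (2376415, 131016)  from 7·(328794,18127) + (74857,4127)
(x₁, y₁) = (2376415, 131016);  2376415² − 329·131016² = 1 ✓

2376415 131016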